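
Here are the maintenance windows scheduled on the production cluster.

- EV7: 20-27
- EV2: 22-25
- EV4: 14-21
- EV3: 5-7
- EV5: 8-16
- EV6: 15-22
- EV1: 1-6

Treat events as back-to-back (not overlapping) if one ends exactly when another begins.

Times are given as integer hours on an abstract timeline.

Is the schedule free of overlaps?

Sorted by start: EV1, EV3, EV5, EV4, EV6, EV7, EV2.
EV3 starts before EV1 ends → EV1 and EV3 overlap.
That's a conflict, so the schedule is not conflict-free.

No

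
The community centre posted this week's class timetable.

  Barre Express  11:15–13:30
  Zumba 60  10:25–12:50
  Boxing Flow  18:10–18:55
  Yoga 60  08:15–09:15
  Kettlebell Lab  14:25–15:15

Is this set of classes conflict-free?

Sorted by start: Yoga 60, Zumba 60, Barre Express, Kettlebell Lab, Boxing Flow.
Zumba 60 starts after Yoga 60 ends, so Yoga 60 has no further overlaps.
Barre Express starts before Zumba 60 ends → Zumba 60 and Barre Express overlap.
That's a conflict, so the schedule is not conflict-free.

No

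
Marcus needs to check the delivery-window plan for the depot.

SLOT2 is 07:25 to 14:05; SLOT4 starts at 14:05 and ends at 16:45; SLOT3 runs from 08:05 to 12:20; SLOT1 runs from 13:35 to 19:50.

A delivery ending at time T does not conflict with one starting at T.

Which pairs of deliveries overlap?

SLOT1 & SLOT2, SLOT1 & SLOT4, SLOT2 & SLOT3

Sorted by start: SLOT2, SLOT3, SLOT1, SLOT4.
SLOT3 starts before SLOT2 ends → SLOT2 and SLOT3 overlap.
SLOT1 starts before SLOT2 ends → SLOT2 and SLOT1 overlap.
SLOT4 starts exactly when SLOT2 ends (back-to-back, no overlap).
SLOT1 starts after SLOT3 ends; SLOT3 is clear from here.
SLOT4 starts before SLOT1 ends → SLOT1 and SLOT4 overlap.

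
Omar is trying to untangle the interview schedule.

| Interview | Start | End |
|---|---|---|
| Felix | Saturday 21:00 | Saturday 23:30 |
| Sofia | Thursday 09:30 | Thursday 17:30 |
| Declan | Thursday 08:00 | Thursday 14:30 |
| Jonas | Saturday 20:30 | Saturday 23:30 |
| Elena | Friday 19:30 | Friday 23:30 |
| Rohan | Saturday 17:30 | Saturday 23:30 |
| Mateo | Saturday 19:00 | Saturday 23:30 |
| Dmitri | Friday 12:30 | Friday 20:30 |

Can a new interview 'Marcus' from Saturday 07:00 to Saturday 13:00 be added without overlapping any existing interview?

Declan: ends Thursday 14:30 at or before Marcus starts Saturday 07:00 → clear.
Sofia: ends Thursday 17:30 at or before Marcus starts Saturday 07:00 → clear.
Dmitri: ends Friday 20:30 at or before Marcus starts Saturday 07:00 → clear.
Elena: ends Friday 23:30 at or before Marcus starts Saturday 07:00 → clear.
Rohan: starts Saturday 17:30 at or after Marcus ends Saturday 13:00 → clear.
Mateo: starts Saturday 19:00 at or after Marcus ends Saturday 13:00 → clear.
Jonas: starts Saturday 20:30 at or after Marcus ends Saturday 13:00 → clear.
Felix: starts Saturday 21:00 at or after Marcus ends Saturday 13:00 → clear.

Yes — the slot is free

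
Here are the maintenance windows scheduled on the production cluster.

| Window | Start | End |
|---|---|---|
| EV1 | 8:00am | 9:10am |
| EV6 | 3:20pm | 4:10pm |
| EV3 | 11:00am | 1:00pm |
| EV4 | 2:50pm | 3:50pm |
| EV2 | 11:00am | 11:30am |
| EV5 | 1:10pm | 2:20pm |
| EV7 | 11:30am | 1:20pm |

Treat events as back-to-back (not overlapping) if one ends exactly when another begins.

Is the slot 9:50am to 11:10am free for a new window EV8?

No — it overlaps EV2, EV3

EV1: ends 9:10am at or before EV8 starts 9:50am → clear.
EV2: starts 11:00am before EV8 ends 11:10am, and ends 11:30am after EV8 starts 9:50am → overlap.
EV3: starts 11:00am before EV8 ends 11:10am, and ends 1:00pm after EV8 starts 9:50am → overlap.
EV7: starts 11:30am at or after EV8 ends 11:10am → clear.
EV5: starts 1:10pm at or after EV8 ends 11:10am → clear.
EV4: starts 2:50pm at or after EV8 ends 11:10am → clear.
EV6: starts 3:20pm at or after EV8 ends 11:10am → clear.
EV8 overlaps EV2, EV3.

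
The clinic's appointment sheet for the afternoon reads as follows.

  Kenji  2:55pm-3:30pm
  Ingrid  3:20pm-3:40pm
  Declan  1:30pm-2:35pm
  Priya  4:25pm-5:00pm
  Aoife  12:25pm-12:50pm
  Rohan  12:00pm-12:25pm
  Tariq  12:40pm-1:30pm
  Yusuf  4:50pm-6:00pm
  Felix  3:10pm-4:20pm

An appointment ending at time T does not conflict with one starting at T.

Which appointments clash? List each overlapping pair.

Sorted by start: Rohan, Aoife, Tariq, Declan, Kenji, Felix, Ingrid, Priya, Yusuf.
Aoife starts exactly when Rohan ends (back-to-back, no overlap), so nothing later overlaps Rohan either.
Tariq starts before Aoife ends → Aoife and Tariq overlap.
Declan starts after Aoife ends, so nothing later overlaps Aoife either.
Declan starts exactly when Tariq ends (back-to-back, no overlap), so nothing later overlaps Tariq either.
Kenji starts after Declan ends, so nothing later overlaps Declan either.
Felix starts before Kenji ends → Kenji and Felix overlap.
Ingrid starts before Kenji ends → Kenji and Ingrid overlap.
Priya starts after Kenji ends, so nothing later overlaps Kenji either.
Ingrid starts before Felix ends → Felix and Ingrid overlap.
Priya starts after Felix ends, so nothing later overlaps Felix either.
Priya starts after Ingrid ends, so nothing later overlaps Ingrid either.
Yusuf starts before Priya ends → Priya and Yusuf overlap.

Aoife & Tariq, Felix & Ingrid, Felix & Kenji, Ingrid & Kenji, Priya & Yusuf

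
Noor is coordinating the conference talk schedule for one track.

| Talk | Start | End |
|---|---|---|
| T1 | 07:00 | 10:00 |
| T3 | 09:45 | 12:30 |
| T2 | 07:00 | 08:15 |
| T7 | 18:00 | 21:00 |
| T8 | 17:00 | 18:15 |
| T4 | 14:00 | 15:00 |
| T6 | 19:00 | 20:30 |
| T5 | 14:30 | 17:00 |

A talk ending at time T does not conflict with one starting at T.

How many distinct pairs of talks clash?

Check each pair: they overlap iff neither finishes before the other starts.
Sorted by start: T1, T2, T3, T4, T5, T8, T7, T6.
T2 starts before T1 ends → T1 and T2 overlap.
T3 starts before T1 ends → T1 and T3 overlap.
T4 starts after T1 ends — done with T1.
T3 starts after T2 ends — done with T2.
T4 starts after T3 ends — done with T3.
T5 starts before T4 ends → T4 and T5 overlap.
T8 starts after T4 ends — done with T4.
T8 starts exactly when T5 ends (back-to-back, no overlap) — done with T5.
T7 starts before T8 ends → T8 and T7 overlap.
T6 starts after T8 ends.
T6 starts before T7 ends → T7 and T6 overlap.
Overlapping pairs: T1 & T2, T1 & T3, T4 & T5, T6 & T7, T7 & T8 — 5 in total.

5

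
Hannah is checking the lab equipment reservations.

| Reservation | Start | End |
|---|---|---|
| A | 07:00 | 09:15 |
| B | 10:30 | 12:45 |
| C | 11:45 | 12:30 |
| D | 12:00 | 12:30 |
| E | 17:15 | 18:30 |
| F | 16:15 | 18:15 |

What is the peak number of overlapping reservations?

Sweep the timeline, counting +1 at each start and −1 at each end (ends before starts at a tie):
07:00 start A → 1
09:15 end A → 0
10:30 start B → 1
11:45 start C → 2
12:00 start D → 3
12:30 end C → 2
12:30 end D → 1
12:45 end B → 0
16:15 start F → 1
17:15 start E → 2
18:15 end F → 1
18:30 end E → 0
Peak is 3, at 12:00 (B, C, D).

3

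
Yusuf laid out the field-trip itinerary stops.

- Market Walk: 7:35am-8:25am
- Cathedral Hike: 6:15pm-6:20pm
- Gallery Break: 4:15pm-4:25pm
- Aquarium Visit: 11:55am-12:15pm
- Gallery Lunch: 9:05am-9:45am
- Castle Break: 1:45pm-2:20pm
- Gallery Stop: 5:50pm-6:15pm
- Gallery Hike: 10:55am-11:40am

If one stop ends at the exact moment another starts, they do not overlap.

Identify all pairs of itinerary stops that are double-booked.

Sorted by start: Market Walk, Gallery Lunch, Gallery Hike, Aquarium Visit, Castle Break, Gallery Break, Gallery Stop, Cathedral Hike.
Gallery Lunch starts after Market Walk ends, so nothing later overlaps Market Walk either.
Gallery Hike starts after Gallery Lunch ends, so nothing later overlaps Gallery Lunch either.
Aquarium Visit starts after Gallery Hike ends, so nothing later overlaps Gallery Hike either.
Castle Break starts after Aquarium Visit ends, so nothing later overlaps Aquarium Visit either.
Gallery Break starts after Castle Break ends, so nothing later overlaps Castle Break either.
Gallery Stop starts after Gallery Break ends, so nothing later overlaps Gallery Break either.
Cathedral Hike starts exactly when Gallery Stop ends (back-to-back, no overlap).

no overlapping pairs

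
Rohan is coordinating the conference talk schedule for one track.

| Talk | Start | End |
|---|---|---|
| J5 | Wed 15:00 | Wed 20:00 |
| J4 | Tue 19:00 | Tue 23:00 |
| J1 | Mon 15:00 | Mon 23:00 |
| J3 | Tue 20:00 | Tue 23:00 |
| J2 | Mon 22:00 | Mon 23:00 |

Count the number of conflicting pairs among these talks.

Sorted by start: J1, J2, J4, J3, J5.
J2 starts before J1 ends → J1 and J2 overlap.
J4 starts after J1 ends — done with J1.
J4 starts after J2 ends — done with J2.
J3 starts before J4 ends → J4 and J3 overlap.
J5 starts after J4 ends.
J5 starts after J3 ends.
Overlapping pairs: J1 & J2, J3 & J4 — 2 in total.

2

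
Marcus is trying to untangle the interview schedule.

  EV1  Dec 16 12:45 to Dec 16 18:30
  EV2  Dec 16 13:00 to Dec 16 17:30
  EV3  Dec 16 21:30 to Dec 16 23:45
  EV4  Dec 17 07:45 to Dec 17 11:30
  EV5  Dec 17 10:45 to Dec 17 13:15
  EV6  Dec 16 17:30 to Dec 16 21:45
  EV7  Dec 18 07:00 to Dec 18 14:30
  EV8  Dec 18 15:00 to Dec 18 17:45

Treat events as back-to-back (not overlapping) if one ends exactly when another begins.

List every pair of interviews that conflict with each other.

EV1 & EV2, EV1 & EV6, EV3 & EV6, EV4 & EV5

Sorted by start: EV1, EV2, EV6, EV3, EV4, EV5, EV7, EV8.
EV2 starts before EV1 ends → EV1 and EV2 overlap.
EV6 starts before EV1 ends → EV1 and EV6 overlap.
EV3 starts after EV1 ends — done with EV1.
EV6 starts exactly when EV2 ends (back-to-back, no overlap) — done with EV2.
EV3 starts before EV6 ends → EV6 and EV3 overlap.
EV4 starts after EV6 ends — done with EV6.
EV4 starts after EV3 ends — done with EV3.
EV5 starts before EV4 ends → EV4 and EV5 overlap.
EV7 starts after EV4 ends — done with EV4.
EV7 starts after EV5 ends — done with EV5.
EV8 starts after EV7 ends.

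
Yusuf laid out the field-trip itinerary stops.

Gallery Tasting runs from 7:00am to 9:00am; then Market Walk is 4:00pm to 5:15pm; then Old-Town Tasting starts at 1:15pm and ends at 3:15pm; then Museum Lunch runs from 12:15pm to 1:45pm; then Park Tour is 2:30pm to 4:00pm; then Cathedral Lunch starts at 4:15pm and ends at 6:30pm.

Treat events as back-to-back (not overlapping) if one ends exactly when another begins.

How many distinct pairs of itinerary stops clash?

3

Sorted by start: Gallery Tasting, Museum Lunch, Old-Town Tasting, Park Tour, Market Walk, Cathedral Lunch.
Museum Lunch starts after Gallery Tasting ends, so nothing later overlaps Gallery Tasting either.
Old-Town Tasting starts before Museum Lunch ends → Museum Lunch and Old-Town Tasting overlap.
Park Tour starts after Museum Lunch ends, so nothing later overlaps Museum Lunch either.
Park Tour starts before Old-Town Tasting ends → Old-Town Tasting and Park Tour overlap.
Market Walk starts after Old-Town Tasting ends, so nothing later overlaps Old-Town Tasting either.
Market Walk starts exactly when Park Tour ends (back-to-back, no overlap), so nothing later overlaps Park Tour either.
Cathedral Lunch starts before Market Walk ends → Market Walk and Cathedral Lunch overlap.
Overlapping pairs: Cathedral Lunch & Market Walk, Museum Lunch & Old-Town Tasting, Old-Town Tasting & Park Tour — 3 in total.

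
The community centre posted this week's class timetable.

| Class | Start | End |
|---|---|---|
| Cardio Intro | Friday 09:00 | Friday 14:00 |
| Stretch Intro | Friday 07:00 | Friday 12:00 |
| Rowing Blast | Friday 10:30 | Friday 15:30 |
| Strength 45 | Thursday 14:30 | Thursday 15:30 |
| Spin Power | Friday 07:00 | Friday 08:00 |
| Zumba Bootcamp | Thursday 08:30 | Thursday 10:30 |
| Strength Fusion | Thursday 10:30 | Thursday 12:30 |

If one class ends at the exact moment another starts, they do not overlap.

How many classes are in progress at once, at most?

Walk through starts and ends in time order (an end at T is processed before a start at T):
Thursday 08:30 start Zumba Bootcamp → 1
Thursday 10:30 end Zumba Bootcamp → 0
Thursday 10:30 start Strength Fusion → 1
Thursday 12:30 end Strength Fusion → 0
Thursday 14:30 start Strength 45 → 1
Thursday 15:30 end Strength 45 → 0
Friday 07:00 start Spin Power → 1
Friday 07:00 start Stretch Intro → 2
Friday 08:00 end Spin Power → 1
Friday 09:00 start Cardio Intro → 2
Friday 10:30 start Rowing Blast → 3
Friday 12:00 end Stretch Intro → 2
Friday 14:00 end Cardio Intro → 1
Friday 15:30 end Rowing Blast → 0
Peak is 3, at Friday 10:30 (Cardio Intro, Rowing Blast, Stretch Intro).

3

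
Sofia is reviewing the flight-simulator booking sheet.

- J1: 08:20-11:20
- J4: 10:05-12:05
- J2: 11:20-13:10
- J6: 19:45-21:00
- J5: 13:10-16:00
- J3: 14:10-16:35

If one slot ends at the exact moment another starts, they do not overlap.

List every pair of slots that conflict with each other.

J1 & J4, J2 & J4, J3 & J5

Check each pair: they overlap iff neither finishes before the other starts.
Sorted by start: J1, J4, J2, J5, J3, J6.
J4 starts before J1 ends → J1 and J4 overlap.
J2 starts exactly when J1 ends (back-to-back, no overlap); J1 is clear from here.
J2 starts before J4 ends → J4 and J2 overlap.
J5 starts after J4 ends; J4 is clear from here.
J5 starts exactly when J2 ends (back-to-back, no overlap); J2 is clear from here.
J3 starts before J5 ends → J5 and J3 overlap.
J6 starts after J5 ends.
J6 starts after J3 ends.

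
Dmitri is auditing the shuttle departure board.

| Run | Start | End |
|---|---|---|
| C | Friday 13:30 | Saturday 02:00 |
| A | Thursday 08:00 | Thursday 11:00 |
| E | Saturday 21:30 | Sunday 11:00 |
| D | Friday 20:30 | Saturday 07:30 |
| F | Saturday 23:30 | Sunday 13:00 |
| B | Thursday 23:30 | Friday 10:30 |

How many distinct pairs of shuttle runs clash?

2

Two intervals overlap when each starts before the other ends.
Sorted by start: A, B, C, D, E, F.
B starts after A ends, so nothing later overlaps A either.
C starts after B ends, so nothing later overlaps B either.
D starts before C ends → C and D overlap.
E starts after C ends, so nothing later overlaps C either.
E starts after D ends, so nothing later overlaps D either.
F starts before E ends → E and F overlap.
Overlapping pairs: C & D, E & F — 2 in total.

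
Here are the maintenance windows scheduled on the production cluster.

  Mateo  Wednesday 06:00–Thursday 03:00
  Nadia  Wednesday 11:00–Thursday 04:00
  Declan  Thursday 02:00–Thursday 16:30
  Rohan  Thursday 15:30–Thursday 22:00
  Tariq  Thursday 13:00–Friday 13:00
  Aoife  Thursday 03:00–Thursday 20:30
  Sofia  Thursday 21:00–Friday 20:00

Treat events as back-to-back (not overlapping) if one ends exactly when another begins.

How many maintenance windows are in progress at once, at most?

Sweep the timeline, counting +1 at each start and −1 at each end (ends before starts at a tie):
Wednesday 06:00 start Mateo → 1
Wednesday 11:00 start Nadia → 2
Thursday 02:00 start Declan → 3
Thursday 03:00 end Mateo → 2
Thursday 03:00 start Aoife → 3
Thursday 04:00 end Nadia → 2
Thursday 13:00 start Tariq → 3
Thursday 15:30 start Rohan → 4
Thursday 16:30 end Declan → 3
Thursday 20:30 end Aoife → 2
Thursday 21:00 start Sofia → 3
Thursday 22:00 end Rohan → 2
Friday 13:00 end Tariq → 1
Friday 20:00 end Sofia → 0
Peak is 4, at Thursday 15:30 (Aoife, Declan, Rohan, Tariq).

4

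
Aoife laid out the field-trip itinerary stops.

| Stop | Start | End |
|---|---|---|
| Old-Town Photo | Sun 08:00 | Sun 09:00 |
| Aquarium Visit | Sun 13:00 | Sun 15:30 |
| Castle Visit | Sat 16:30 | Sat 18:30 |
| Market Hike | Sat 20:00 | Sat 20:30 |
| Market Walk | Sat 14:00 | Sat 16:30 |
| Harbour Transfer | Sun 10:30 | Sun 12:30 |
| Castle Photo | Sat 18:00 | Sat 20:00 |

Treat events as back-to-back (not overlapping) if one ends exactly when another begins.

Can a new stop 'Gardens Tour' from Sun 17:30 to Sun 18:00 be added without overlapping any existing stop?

Yes — the slot is free

Market Walk: ends Sat 16:30 at or before Gardens Tour starts Sun 17:30 → clear.
Castle Visit: ends Sat 18:30 at or before Gardens Tour starts Sun 17:30 → clear.
Castle Photo: ends Sat 20:00 at or before Gardens Tour starts Sun 17:30 → clear.
Market Hike: ends Sat 20:30 at or before Gardens Tour starts Sun 17:30 → clear.
Old-Town Photo: ends Sun 09:00 at or before Gardens Tour starts Sun 17:30 → clear.
Harbour Transfer: ends Sun 12:30 at or before Gardens Tour starts Sun 17:30 → clear.
Aquarium Visit: ends Sun 15:30 at or before Gardens Tour starts Sun 17:30 → clear.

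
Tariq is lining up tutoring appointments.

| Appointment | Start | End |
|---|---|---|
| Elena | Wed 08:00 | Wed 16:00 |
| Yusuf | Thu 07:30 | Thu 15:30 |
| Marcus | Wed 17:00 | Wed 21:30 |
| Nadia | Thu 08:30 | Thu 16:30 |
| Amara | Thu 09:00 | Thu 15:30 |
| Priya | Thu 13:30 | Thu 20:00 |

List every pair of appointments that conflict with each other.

Amara & Nadia, Amara & Priya, Amara & Yusuf, Nadia & Priya, Nadia & Yusuf, Priya & Yusuf

Two intervals overlap when each starts before the other ends.
Sorted by start: Elena, Marcus, Yusuf, Nadia, Amara, Priya.
Marcus starts after Elena ends, so Elena has no further overlaps.
Yusuf starts after Marcus ends, so Marcus has no further overlaps.
Nadia starts before Yusuf ends → Yusuf and Nadia overlap.
Amara starts before Yusuf ends → Yusuf and Amara overlap.
Priya starts before Yusuf ends → Yusuf and Priya overlap.
Amara starts before Nadia ends → Nadia and Amara overlap.
Priya starts before Nadia ends → Nadia and Priya overlap.
Priya starts before Amara ends → Amara and Priya overlap.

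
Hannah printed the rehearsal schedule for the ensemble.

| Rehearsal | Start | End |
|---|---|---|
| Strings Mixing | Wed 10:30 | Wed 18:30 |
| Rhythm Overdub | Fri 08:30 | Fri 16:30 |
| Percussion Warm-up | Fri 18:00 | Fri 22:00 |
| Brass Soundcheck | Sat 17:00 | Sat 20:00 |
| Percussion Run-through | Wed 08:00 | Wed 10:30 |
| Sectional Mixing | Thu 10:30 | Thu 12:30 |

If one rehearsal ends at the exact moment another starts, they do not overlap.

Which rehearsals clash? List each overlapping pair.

none

Sorted by start: Percussion Run-through, Strings Mixing, Sectional Mixing, Rhythm Overdub, Percussion Warm-up, Brass Soundcheck.
Strings Mixing starts exactly when Percussion Run-through ends (back-to-back, no overlap), so nothing later overlaps Percussion Run-through either.
Sectional Mixing starts after Strings Mixing ends, so nothing later overlaps Strings Mixing either.
Rhythm Overdub starts after Sectional Mixing ends, so nothing later overlaps Sectional Mixing either.
Percussion Warm-up starts after Rhythm Overdub ends, so nothing later overlaps Rhythm Overdub either.
Brass Soundcheck starts after Percussion Warm-up ends.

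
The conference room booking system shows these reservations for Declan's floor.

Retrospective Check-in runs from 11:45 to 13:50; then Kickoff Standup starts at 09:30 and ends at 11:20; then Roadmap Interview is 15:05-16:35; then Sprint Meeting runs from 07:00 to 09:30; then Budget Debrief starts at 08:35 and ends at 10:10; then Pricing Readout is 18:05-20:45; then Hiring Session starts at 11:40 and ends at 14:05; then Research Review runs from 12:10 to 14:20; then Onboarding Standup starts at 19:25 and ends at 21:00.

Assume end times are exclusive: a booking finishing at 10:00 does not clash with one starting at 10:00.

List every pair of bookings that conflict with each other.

Check each pair: they overlap iff neither finishes before the other starts.
Sorted by start: Sprint Meeting, Budget Debrief, Kickoff Standup, Hiring Session, Retrospective Check-in, Research Review, Roadmap Interview, Pricing Readout, Onboarding Standup.
Budget Debrief starts before Sprint Meeting ends → Sprint Meeting and Budget Debrief overlap.
Kickoff Standup starts exactly when Sprint Meeting ends (back-to-back, no overlap) — done with Sprint Meeting.
Kickoff Standup starts before Budget Debrief ends → Budget Debrief and Kickoff Standup overlap.
Hiring Session starts after Budget Debrief ends — done with Budget Debrief.
Hiring Session starts after Kickoff Standup ends — done with Kickoff Standup.
Retrospective Check-in starts before Hiring Session ends → Hiring Session and Retrospective Check-in overlap.
Research Review starts before Hiring Session ends → Hiring Session and Research Review overlap.
Roadmap Interview starts after Hiring Session ends — done with Hiring Session.
Research Review starts before Retrospective Check-in ends → Retrospective Check-in and Research Review overlap.
Roadmap Interview starts after Retrospective Check-in ends — done with Retrospective Check-in.
Roadmap Interview starts after Research Review ends — done with Research Review.
Pricing Readout starts after Roadmap Interview ends — done with Roadmap Interview.
Onboarding Standup starts before Pricing Readout ends → Pricing Readout and Onboarding Standup overlap.

Budget Debrief & Kickoff Standup, Budget Debrief & Sprint Meeting, Hiring Session & Research Review, Hiring Session & Retrospective Check-in, Onboarding Standup & Pricing Readout, Research Review & Retrospective Check-in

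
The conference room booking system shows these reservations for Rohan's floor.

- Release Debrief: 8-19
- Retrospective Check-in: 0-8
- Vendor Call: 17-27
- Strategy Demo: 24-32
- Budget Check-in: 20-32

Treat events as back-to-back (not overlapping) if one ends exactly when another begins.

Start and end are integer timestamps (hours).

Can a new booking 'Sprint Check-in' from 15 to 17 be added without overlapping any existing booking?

Retrospective Check-in: ends 8 at or before Sprint Check-in starts 15 → clear.
Release Debrief: starts 8 before Sprint Check-in ends 17, and ends 19 after Sprint Check-in starts 15 → overlap.
Vendor Call: starts 17 at or after Sprint Check-in ends 17 → clear.
Budget Check-in: starts 20 at or after Sprint Check-in ends 17 → clear.
Strategy Demo: starts 24 at or after Sprint Check-in ends 17 → clear.
Sprint Check-in overlaps Release Debrief.

No — it overlaps Release Debrief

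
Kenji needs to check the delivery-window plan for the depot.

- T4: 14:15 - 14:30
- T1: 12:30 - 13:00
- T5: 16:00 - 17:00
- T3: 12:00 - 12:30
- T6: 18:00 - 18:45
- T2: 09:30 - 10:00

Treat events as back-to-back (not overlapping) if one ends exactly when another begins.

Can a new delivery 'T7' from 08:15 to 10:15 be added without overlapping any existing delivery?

No — it overlaps T2

T2: starts 09:30 before T7 ends 10:15, and ends 10:00 after T7 starts 08:15 → overlap.
T3: starts 12:00 at or after T7 ends 10:15 → clear.
T1: starts 12:30 at or after T7 ends 10:15 → clear.
T4: starts 14:15 at or after T7 ends 10:15 → clear.
T5: starts 16:00 at or after T7 ends 10:15 → clear.
T6: starts 18:00 at or after T7 ends 10:15 → clear.
T7 overlaps T2.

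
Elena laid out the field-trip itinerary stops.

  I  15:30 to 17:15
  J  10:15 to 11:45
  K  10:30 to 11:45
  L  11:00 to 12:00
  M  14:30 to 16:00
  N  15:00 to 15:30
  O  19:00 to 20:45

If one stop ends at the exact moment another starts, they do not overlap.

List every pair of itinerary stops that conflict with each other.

I & M, J & K, J & L, K & L, M & N

Sorted by start: J, K, L, M, N, I, O.
K starts before J ends → J and K overlap.
L starts before J ends → J and L overlap.
M starts after J ends — done with J.
L starts before K ends → K and L overlap.
M starts after K ends — done with K.
M starts after L ends — done with L.
N starts before M ends → M and N overlap.
I starts before M ends → M and I overlap.
O starts after M ends.
I starts exactly when N ends (back-to-back, no overlap) — done with N.
O starts after I ends.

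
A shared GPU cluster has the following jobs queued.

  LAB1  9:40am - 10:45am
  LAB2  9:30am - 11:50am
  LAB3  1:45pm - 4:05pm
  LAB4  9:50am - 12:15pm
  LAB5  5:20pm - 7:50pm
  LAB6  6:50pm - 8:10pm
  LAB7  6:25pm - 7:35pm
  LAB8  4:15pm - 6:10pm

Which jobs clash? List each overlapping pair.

Sorted by start: LAB2, LAB1, LAB4, LAB3, LAB8, LAB5, LAB7, LAB6.
LAB1 starts before LAB2 ends → LAB2 and LAB1 overlap.
LAB4 starts before LAB2 ends → LAB2 and LAB4 overlap.
LAB3 starts after LAB2 ends — done with LAB2.
LAB4 starts before LAB1 ends → LAB1 and LAB4 overlap.
LAB3 starts after LAB1 ends — done with LAB1.
LAB3 starts after LAB4 ends — done with LAB4.
LAB8 starts after LAB3 ends — done with LAB3.
LAB5 starts before LAB8 ends → LAB8 and LAB5 overlap.
LAB7 starts after LAB8 ends — done with LAB8.
LAB7 starts before LAB5 ends → LAB5 and LAB7 overlap.
LAB6 starts before LAB5 ends → LAB5 and LAB6 overlap.
LAB6 starts before LAB7 ends → LAB7 and LAB6 overlap.

LAB1 & LAB2, LAB1 & LAB4, LAB2 & LAB4, LAB5 & LAB6, LAB5 & LAB7, LAB5 & LAB8, LAB6 & LAB7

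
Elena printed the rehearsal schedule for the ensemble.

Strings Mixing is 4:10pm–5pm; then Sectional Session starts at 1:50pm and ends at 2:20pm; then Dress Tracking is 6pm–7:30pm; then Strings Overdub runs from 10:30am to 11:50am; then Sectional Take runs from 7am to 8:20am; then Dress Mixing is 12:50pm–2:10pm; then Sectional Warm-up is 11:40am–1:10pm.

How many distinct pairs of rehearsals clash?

3

Sorted by start: Sectional Take, Strings Overdub, Sectional Warm-up, Dress Mixing, Sectional Session, Strings Mixing, Dress Tracking.
Strings Overdub starts after Sectional Take ends — done with Sectional Take.
Sectional Warm-up starts before Strings Overdub ends → Strings Overdub and Sectional Warm-up overlap.
Dress Mixing starts after Strings Overdub ends — done with Strings Overdub.
Dress Mixing starts before Sectional Warm-up ends → Sectional Warm-up and Dress Mixing overlap.
Sectional Session starts after Sectional Warm-up ends — done with Sectional Warm-up.
Sectional Session starts before Dress Mixing ends → Dress Mixing and Sectional Session overlap.
Strings Mixing starts after Dress Mixing ends — done with Dress Mixing.
Strings Mixing starts after Sectional Session ends — done with Sectional Session.
Dress Tracking starts after Strings Mixing ends.
Overlapping pairs: Dress Mixing & Sectional Session, Dress Mixing & Sectional Warm-up, Sectional Warm-up & Strings Overdub — 3 in total.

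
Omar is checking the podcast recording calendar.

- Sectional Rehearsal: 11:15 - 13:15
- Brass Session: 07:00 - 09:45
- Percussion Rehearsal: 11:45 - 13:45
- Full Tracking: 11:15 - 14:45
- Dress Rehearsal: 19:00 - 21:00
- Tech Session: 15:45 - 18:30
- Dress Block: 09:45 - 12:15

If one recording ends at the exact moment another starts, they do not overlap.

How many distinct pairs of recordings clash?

6

Sorted by start: Brass Session, Dress Block, Sectional Rehearsal, Full Tracking, Percussion Rehearsal, Tech Session, Dress Rehearsal.
Dress Block starts exactly when Brass Session ends (back-to-back, no overlap), so Brass Session has no further overlaps.
Sectional Rehearsal starts before Dress Block ends → Dress Block and Sectional Rehearsal overlap.
Full Tracking starts before Dress Block ends → Dress Block and Full Tracking overlap.
Percussion Rehearsal starts before Dress Block ends → Dress Block and Percussion Rehearsal overlap.
Tech Session starts after Dress Block ends, so Dress Block has no further overlaps.
Full Tracking starts before Sectional Rehearsal ends → Sectional Rehearsal and Full Tracking overlap.
Percussion Rehearsal starts before Sectional Rehearsal ends → Sectional Rehearsal and Percussion Rehearsal overlap.
Tech Session starts after Sectional Rehearsal ends, so Sectional Rehearsal has no further overlaps.
Percussion Rehearsal starts before Full Tracking ends → Full Tracking and Percussion Rehearsal overlap.
Tech Session starts after Full Tracking ends, so Full Tracking has no further overlaps.
Tech Session starts after Percussion Rehearsal ends, so Percussion Rehearsal has no further overlaps.
Dress Rehearsal starts after Tech Session ends.
Overlapping pairs: Dress Block & Full Tracking, Dress Block & Percussion Rehearsal, Dress Block & Sectional Rehearsal, Full Tracking & Percussion Rehearsal, Full Tracking & Sectional Rehearsal, Percussion Rehearsal & Sectional Rehearsal — 6 in total.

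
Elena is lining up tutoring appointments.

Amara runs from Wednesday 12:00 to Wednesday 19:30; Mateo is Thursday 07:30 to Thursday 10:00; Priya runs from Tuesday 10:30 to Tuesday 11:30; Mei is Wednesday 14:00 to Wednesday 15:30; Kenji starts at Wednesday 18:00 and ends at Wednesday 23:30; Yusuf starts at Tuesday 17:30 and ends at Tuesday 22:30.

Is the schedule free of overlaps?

Sorted by start: Priya, Yusuf, Amara, Mei, Kenji, Mateo.
Yusuf starts after Priya ends, so Priya has no further overlaps.
Amara starts after Yusuf ends, so Yusuf has no further overlaps.
Mei starts before Amara ends → Amara and Mei overlap.
That's a conflict, so the schedule is not conflict-free.

No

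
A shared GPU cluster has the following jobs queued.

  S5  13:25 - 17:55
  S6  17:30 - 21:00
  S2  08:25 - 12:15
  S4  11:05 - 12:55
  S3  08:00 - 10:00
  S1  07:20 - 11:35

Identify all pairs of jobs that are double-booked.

Two intervals overlap when each starts before the other ends.
Sorted by start: S1, S3, S2, S4, S5, S6.
S3 starts before S1 ends → S1 and S3 overlap.
S2 starts before S1 ends → S1 and S2 overlap.
S4 starts before S1 ends → S1 and S4 overlap.
S5 starts after S1 ends — done with S1.
S2 starts before S3 ends → S3 and S2 overlap.
S4 starts after S3 ends — done with S3.
S4 starts before S2 ends → S2 and S4 overlap.
S5 starts after S2 ends — done with S2.
S5 starts after S4 ends — done with S4.
S6 starts before S5 ends → S5 and S6 overlap.

S1 & S2, S1 & S3, S1 & S4, S2 & S3, S2 & S4, S5 & S6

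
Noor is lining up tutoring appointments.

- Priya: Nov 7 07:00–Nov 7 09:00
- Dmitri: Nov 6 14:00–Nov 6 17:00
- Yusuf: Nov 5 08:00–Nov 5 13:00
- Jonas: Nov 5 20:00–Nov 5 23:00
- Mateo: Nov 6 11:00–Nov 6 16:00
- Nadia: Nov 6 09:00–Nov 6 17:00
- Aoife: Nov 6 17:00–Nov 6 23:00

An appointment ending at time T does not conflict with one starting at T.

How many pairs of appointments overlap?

Sorted by start: Yusuf, Jonas, Nadia, Mateo, Dmitri, Aoife, Priya.
Jonas starts after Yusuf ends, so Yusuf has no further overlaps.
Nadia starts after Jonas ends, so Jonas has no further overlaps.
Mateo starts before Nadia ends → Nadia and Mateo overlap.
Dmitri starts before Nadia ends → Nadia and Dmitri overlap.
Aoife starts exactly when Nadia ends (back-to-back, no overlap), so Nadia has no further overlaps.
Dmitri starts before Mateo ends → Mateo and Dmitri overlap.
Aoife starts after Mateo ends, so Mateo has no further overlaps.
Aoife starts exactly when Dmitri ends (back-to-back, no overlap), so Dmitri has no further overlaps.
Priya starts after Aoife ends.
Overlapping pairs: Dmitri & Mateo, Dmitri & Nadia, Mateo & Nadia — 3 in total.

3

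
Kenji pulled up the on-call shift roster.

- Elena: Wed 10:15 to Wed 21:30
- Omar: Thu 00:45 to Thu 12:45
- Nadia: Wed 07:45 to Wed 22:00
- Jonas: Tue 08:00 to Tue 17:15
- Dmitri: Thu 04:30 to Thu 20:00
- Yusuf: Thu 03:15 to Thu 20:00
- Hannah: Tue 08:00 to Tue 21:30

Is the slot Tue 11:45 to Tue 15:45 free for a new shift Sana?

No — it overlaps Hannah, Jonas

Jonas: starts Tue 08:00 before Sana ends Tue 15:45, and ends Tue 17:15 after Sana starts Tue 11:45 → overlap.
Hannah: starts Tue 08:00 before Sana ends Tue 15:45, and ends Tue 21:30 after Sana starts Tue 11:45 → overlap.
Nadia: starts Wed 07:45 at or after Sana ends Tue 15:45 → clear.
Elena: starts Wed 10:15 at or after Sana ends Tue 15:45 → clear.
Omar: starts Thu 00:45 at or after Sana ends Tue 15:45 → clear.
Yusuf: starts Thu 03:15 at or after Sana ends Tue 15:45 → clear.
Dmitri: starts Thu 04:30 at or after Sana ends Tue 15:45 → clear.
Sana overlaps Jonas, Hannah.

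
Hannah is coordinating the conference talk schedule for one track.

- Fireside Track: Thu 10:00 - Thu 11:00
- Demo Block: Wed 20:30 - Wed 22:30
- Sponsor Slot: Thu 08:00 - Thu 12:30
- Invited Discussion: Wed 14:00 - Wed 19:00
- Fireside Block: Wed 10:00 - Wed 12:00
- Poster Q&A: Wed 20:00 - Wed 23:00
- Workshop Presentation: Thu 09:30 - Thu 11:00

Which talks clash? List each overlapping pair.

Sorted by start: Fireside Block, Invited Discussion, Poster Q&A, Demo Block, Sponsor Slot, Workshop Presentation, Fireside Track.
Invited Discussion starts after Fireside Block ends — done with Fireside Block.
Poster Q&A starts after Invited Discussion ends — done with Invited Discussion.
Demo Block starts before Poster Q&A ends → Poster Q&A and Demo Block overlap.
Sponsor Slot starts after Poster Q&A ends — done with Poster Q&A.
Sponsor Slot starts after Demo Block ends — done with Demo Block.
Workshop Presentation starts before Sponsor Slot ends → Sponsor Slot and Workshop Presentation overlap.
Fireside Track starts before Sponsor Slot ends → Sponsor Slot and Fireside Track overlap.
Fireside Track starts before Workshop Presentation ends → Workshop Presentation and Fireside Track overlap.

Demo Block & Poster Q&A, Fireside Track & Sponsor Slot, Fireside Track & Workshop Presentation, Sponsor Slot & Workshop Presentation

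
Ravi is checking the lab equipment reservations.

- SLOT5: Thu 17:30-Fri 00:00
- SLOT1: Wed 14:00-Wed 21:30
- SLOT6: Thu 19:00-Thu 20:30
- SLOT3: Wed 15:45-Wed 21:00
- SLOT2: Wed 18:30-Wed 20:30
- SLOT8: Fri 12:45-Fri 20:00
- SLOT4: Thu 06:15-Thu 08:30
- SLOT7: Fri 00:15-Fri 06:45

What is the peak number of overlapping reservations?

3

Sweep the timeline, counting +1 at each start and −1 at each end (ends before starts at a tie):
Wed 14:00 start SLOT1 → 1
Wed 15:45 start SLOT3 → 2
Wed 18:30 start SLOT2 → 3
Wed 20:30 end SLOT2 → 2
Wed 21:00 end SLOT3 → 1
Wed 21:30 end SLOT1 → 0
Thu 06:15 start SLOT4 → 1
Thu 08:30 end SLOT4 → 0
Thu 17:30 start SLOT5 → 1
Thu 19:00 start SLOT6 → 2
Thu 20:30 end SLOT6 → 1
Fri 00:00 end SLOT5 → 0
Fri 00:15 start SLOT7 → 1
Fri 06:45 end SLOT7 → 0
Fri 12:45 start SLOT8 → 1
Fri 20:00 end SLOT8 → 0
Peak is 3, at Wed 18:30 (SLOT1, SLOT2, SLOT3).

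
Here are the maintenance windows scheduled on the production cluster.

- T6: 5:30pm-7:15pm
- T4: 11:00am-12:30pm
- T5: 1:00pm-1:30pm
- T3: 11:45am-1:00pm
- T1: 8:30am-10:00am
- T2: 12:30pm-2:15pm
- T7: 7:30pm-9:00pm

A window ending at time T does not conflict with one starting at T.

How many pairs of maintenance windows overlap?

Sorted by start: T1, T4, T3, T2, T5, T6, T7.
T4 starts after T1 ends; T1 is clear from here.
T3 starts before T4 ends → T4 and T3 overlap.
T2 starts exactly when T4 ends (back-to-back, no overlap); T4 is clear from here.
T2 starts before T3 ends → T3 and T2 overlap.
T5 starts exactly when T3 ends (back-to-back, no overlap); T3 is clear from here.
T5 starts before T2 ends → T2 and T5 overlap.
T6 starts after T2 ends; T2 is clear from here.
T6 starts after T5 ends; T5 is clear from here.
T7 starts after T6 ends.
Overlapping pairs: T2 & T3, T2 & T5, T3 & T4 — 3 in total.

3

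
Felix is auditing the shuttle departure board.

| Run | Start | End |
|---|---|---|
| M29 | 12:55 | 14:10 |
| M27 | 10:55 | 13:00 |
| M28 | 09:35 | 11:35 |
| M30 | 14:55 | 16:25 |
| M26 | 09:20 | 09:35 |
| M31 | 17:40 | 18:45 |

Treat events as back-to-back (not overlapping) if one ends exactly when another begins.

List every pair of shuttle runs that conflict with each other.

M27 & M28, M27 & M29

Sorted by start: M26, M28, M27, M29, M30, M31.
M28 starts exactly when M26 ends (back-to-back, no overlap) — done with M26.
M27 starts before M28 ends → M28 and M27 overlap.
M29 starts after M28 ends — done with M28.
M29 starts before M27 ends → M27 and M29 overlap.
M30 starts after M27 ends — done with M27.
M30 starts after M29 ends — done with M29.
M31 starts after M30 ends.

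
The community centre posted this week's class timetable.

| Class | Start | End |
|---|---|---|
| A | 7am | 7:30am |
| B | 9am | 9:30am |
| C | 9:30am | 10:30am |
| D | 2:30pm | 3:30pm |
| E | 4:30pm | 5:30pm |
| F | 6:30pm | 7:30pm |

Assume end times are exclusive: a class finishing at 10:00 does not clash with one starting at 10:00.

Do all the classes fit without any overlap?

Yes

Sorted by start: A, B, C, D, E, F.
B starts after A ends, so A has no further overlaps.
C starts exactly when B ends (back-to-back, no overlap), so B has no further overlaps.
D starts after C ends, so C has no further overlaps.
E starts after D ends, so D has no further overlaps.
F starts after E ends.
Every pair is clear; the schedule has no overlaps.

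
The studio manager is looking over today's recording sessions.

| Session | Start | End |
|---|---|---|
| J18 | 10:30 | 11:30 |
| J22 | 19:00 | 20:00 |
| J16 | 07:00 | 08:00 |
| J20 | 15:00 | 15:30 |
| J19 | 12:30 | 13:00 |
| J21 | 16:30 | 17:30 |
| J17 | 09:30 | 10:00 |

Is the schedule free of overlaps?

Two intervals overlap when each starts before the other ends.
Sorted by start: J16, J17, J18, J19, J20, J21, J22.
J17 starts after J16 ends, so J16 has no further overlaps.
J18 starts after J17 ends, so J17 has no further overlaps.
J19 starts after J18 ends, so J18 has no further overlaps.
J20 starts after J19 ends, so J19 has no further overlaps.
J21 starts after J20 ends, so J20 has no further overlaps.
J22 starts after J21 ends.
Every pair is clear; the schedule has no overlaps.

Yes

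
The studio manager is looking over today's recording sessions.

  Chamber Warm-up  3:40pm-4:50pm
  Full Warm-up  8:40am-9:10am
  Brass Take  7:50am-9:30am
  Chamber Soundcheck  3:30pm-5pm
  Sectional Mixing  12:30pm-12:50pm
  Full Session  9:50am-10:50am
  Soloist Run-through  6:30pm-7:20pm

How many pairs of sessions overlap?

Sorted by start: Brass Take, Full Warm-up, Full Session, Sectional Mixing, Chamber Soundcheck, Chamber Warm-up, Soloist Run-through.
Full Warm-up starts before Brass Take ends → Brass Take and Full Warm-up overlap.
Full Session starts after Brass Take ends — done with Brass Take.
Full Session starts after Full Warm-up ends — done with Full Warm-up.
Sectional Mixing starts after Full Session ends — done with Full Session.
Chamber Soundcheck starts after Sectional Mixing ends — done with Sectional Mixing.
Chamber Warm-up starts before Chamber Soundcheck ends → Chamber Soundcheck and Chamber Warm-up overlap.
Soloist Run-through starts after Chamber Soundcheck ends.
Soloist Run-through starts after Chamber Warm-up ends.
Overlapping pairs: Brass Take & Full Warm-up, Chamber Soundcheck & Chamber Warm-up — 2 in total.

2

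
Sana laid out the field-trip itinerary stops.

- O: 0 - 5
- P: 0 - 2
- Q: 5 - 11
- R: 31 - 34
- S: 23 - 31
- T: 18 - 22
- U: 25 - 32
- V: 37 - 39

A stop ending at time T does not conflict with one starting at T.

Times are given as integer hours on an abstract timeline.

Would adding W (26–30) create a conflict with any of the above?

O: ends 5 at or before W starts 26 → clear.
P: ends 2 at or before W starts 26 → clear.
Q: ends 11 at or before W starts 26 → clear.
T: ends 22 at or before W starts 26 → clear.
S: starts 23 before W ends 30, and ends 31 after W starts 26 → overlap.
U: starts 25 before W ends 30, and ends 32 after W starts 26 → overlap.
R: starts 31 at or after W ends 30 → clear.
V: starts 37 at or after W ends 30 → clear.
W overlaps S, U.

Yes — it overlaps S, U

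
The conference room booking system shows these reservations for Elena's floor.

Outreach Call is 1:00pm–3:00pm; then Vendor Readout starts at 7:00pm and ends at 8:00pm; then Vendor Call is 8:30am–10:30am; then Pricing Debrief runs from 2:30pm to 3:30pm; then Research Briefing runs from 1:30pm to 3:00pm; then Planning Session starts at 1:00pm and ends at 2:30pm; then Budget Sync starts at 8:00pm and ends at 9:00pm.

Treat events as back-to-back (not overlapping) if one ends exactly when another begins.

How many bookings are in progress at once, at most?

3

Sort all start/end points and keep a running count:
8:30am start Vendor Call → 1
10:30am end Vendor Call → 0
1:00pm start Outreach Call → 1
1:00pm start Planning Session → 2
1:30pm start Research Briefing → 3
2:30pm end Planning Session → 2
2:30pm start Pricing Debrief → 3
3:00pm end Outreach Call → 2
3:00pm end Research Briefing → 1
3:30pm end Pricing Debrief → 0
7:00pm start Vendor Readout → 1
8:00pm end Vendor Readout → 0
8:00pm start Budget Sync → 1
9:00pm end Budget Sync → 0
Peak is 3, at 1:30pm (Outreach Call, Planning Session, Research Briefing).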